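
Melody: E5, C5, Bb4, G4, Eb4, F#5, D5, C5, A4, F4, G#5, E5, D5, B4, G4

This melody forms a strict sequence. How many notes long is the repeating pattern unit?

Try groups of 5 (3 cells in 15 notes):
E5 C5 Bb4 G4 Eb4 | F#5 D5 C5 A4 F4 | G#5 E5 D5 B4 G4
Every group is a transposition up a 2nd of the one before; no shorter unit works.

5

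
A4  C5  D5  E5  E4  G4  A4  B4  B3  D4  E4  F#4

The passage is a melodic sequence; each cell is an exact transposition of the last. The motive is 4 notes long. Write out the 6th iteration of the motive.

The 4-note cells begin on A4, E4, B3 — each down a 4th from the last.
Carrying on: F#3 → C#3 → G#2.
Statement 6 starts on G#2 and keeps the same exact contour: G#2 B2 C#3 D#3.

G#2 B2 C#3 D#3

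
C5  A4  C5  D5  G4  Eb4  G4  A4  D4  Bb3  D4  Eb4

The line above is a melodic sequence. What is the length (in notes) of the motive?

4

12 notes total. Splitting into 3 groups of 4:
C5 A4 C5 D5 | G4 Eb4 G4 A4 | D4 Bb3 D4 Eb4
Every group is a transposition down a 4th of the one before; no shorter unit works.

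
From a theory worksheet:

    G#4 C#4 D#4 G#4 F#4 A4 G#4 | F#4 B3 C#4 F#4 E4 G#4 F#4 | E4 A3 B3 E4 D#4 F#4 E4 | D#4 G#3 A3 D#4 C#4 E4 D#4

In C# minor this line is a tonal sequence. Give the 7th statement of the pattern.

Unit = 7 notes; the statements start on G#4, F#4, E4, D#4, moving down a 2nd each time.
Continuing the starts: C#4 → B3 → A3.
From A3 the diatonic shape gives A3 D#3 E3 A3 G#3 B3 A3.

A3 D#3 E3 A3 G#3 B3 A3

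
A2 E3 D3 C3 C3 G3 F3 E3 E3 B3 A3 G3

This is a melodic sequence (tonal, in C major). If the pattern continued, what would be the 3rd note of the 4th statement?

C4

With 4-note cells, note 3 of each statement runs D3, F3, A3.
Each moves up a 3rd; the next is C4.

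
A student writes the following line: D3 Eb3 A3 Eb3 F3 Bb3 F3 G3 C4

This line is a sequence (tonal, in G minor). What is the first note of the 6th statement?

Bb3

The 3-note cells begin on D3, Eb3, F3 — each up a 2nd from the last.
Extending the heads up a 2nd: G3 → A3 → Bb3.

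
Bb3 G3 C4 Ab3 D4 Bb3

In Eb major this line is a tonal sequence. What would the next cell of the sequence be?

With a 2-note motive the entries are Bb3, C4, D4, each up a 2nd from the previous.
So cell 4 is Eb4 C4.

Eb4 C4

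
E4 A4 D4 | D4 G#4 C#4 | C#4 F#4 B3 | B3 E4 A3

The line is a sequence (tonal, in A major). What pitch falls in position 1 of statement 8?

E3

Grouping in 3s, the 1st note of each cell is E4, D4, C#4, B3.
Extending down a 2nd: A3 → G#3 → F#3 → E3.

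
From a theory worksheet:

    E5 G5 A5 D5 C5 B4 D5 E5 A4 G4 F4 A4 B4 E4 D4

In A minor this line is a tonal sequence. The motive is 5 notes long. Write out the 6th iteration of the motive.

With a 5-note motive the entries are E5, B4, F4, each down a 4th from the previous.
Extending down a 4th: C4 → G3 → D3.
From D3 the diatonic shape gives D3 F3 G3 C3 B2.

D3 F3 G3 C3 B2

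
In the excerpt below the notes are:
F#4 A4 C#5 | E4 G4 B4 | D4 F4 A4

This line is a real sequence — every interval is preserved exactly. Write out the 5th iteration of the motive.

The 3-note cells begin on F#4, E4, D4 — each down a 2nd from the last.
Continuing the starts: C4 → Bb3.
From Bb3 the exact shape gives Bb3 Db4 F4.

Bb3 Db4 F4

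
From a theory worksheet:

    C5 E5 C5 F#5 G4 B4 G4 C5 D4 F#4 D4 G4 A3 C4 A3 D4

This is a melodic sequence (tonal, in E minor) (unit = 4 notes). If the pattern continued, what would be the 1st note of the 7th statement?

With 4-note cells, note 1 of each statement runs C5, G4, D4, A3.
Each moves down a 4th. Continuing: E3 → B2 → F#2.

F#2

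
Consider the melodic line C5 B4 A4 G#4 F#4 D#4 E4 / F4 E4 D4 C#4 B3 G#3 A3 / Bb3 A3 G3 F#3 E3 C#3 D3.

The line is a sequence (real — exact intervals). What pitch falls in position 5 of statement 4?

A2

The unit is 7 notes. Position-5 pitches of the 3 shown cells: F#4, B3, E3.
From E3, down a 5th gives A2.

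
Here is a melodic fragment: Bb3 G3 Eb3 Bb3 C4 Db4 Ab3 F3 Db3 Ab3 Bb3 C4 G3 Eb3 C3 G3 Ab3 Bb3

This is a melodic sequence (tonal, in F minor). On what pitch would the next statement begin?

F3

The 6-note cells begin on Bb3, Ab3, G3 — each down a 2nd from the last.
The next head, down a 2nd from G3, is F3.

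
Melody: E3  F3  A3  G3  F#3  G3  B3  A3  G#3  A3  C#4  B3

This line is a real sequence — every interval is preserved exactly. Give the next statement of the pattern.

A#3 B3 D#4 C#4

Taking 4-note groups, the heads are E3, F#3, G#3: the pattern moves up a 2nd.
Statement 4 starts on A#3 and keeps the same exact contour: A#3 B3 D#4 C#4.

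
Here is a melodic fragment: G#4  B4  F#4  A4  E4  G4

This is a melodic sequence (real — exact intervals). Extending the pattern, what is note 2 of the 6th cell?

Db4

With 2-note cells, note 2 of each statement runs B4, A4, G4.
Extending down a 2nd: F4 → Eb4 → Db4.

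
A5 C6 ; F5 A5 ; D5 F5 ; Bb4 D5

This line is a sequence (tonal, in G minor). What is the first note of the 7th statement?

The 2-note cells begin on A5, F5, D5, Bb4 — each down a 3rd from the last.
Extending the heads down a 3rd: G4 → Eb4 → C4.

C4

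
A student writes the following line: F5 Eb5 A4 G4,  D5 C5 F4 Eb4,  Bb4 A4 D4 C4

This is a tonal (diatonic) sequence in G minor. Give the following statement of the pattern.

G4 F4 Bb3 A3

With a 4-note motive the entries are F5, D5, Bb4, each down a 3rd from the previous.
From G4 the diatonic shape gives G4 F4 Bb3 A3.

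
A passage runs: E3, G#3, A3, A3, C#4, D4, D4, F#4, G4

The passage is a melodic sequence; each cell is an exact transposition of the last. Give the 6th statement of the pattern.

With a 3-note motive the entries are E3, A3, D4, each up a 4th from the previous.
Carrying on: G4 → C5 → F5.
Statement 6 starts on F5 and keeps the same exact contour: F5 A5 Bb5.

F5 A5 Bb5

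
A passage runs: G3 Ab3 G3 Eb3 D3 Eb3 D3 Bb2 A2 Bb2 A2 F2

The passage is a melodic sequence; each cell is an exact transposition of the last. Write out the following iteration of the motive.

With a 4-note motive the entries are G3, D3, A2, each down a 4th from the previous.
From E2 the exact shape gives E2 F2 E2 C2.

E2 F2 E2 C2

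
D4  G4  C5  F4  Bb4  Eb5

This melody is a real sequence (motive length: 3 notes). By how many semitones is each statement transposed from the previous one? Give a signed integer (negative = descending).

3

The 3-note cells begin on D4, F4 — each up a 3rd from the last.
D4→F4 is 65 − 62 = 3 semitones.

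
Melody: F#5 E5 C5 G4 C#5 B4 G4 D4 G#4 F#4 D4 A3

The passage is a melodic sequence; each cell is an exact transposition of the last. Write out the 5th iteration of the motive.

A#3 G#3 E3 B2

Taking 4-note groups, the heads are F#5, C#5, G#4: the pattern moves down a 4th.
Extending down a 4th: D#4 → A#3.
Statement 5 starts on A#3 and keeps the same exact contour: A#3 G#3 E3 B2.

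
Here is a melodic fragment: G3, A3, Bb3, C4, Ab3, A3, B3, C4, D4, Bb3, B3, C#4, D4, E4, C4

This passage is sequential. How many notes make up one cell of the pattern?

Try groups of 5 (3 cells in 15 notes):
G3 A3 Bb3 C4 Ab3 | A3 B3 C4 D4 Bb3 | B3 C#4 D4 E4 C4
Each cell is the previous one up a 2nd — so the unit is 5 notes.

5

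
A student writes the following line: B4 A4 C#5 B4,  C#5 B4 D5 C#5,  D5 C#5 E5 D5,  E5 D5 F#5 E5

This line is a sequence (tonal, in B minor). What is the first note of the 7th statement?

A5

Taking 4-note groups, the heads are B4, C#5, D5, E5: the pattern moves up a 2nd.
Extending the heads up a 2nd: F#5 → G5 → A5.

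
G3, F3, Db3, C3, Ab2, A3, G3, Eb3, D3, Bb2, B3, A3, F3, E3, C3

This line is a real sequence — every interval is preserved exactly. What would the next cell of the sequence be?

C#4 B3 G3 F#3 D3

Taking 5-note groups, the heads are G3, A3, B3: the pattern moves up a 2nd.
From C#4 the exact shape gives C#4 B3 G3 F#3 D3.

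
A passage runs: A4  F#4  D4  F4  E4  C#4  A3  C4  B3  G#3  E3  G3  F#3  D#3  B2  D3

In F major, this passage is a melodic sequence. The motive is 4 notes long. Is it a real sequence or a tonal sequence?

real

Each cell has the same semitone pattern (-3, -4, 3) — intervals are preserved exactly.
And F#4 lies outside F major, so the sequence is real rather than tonal.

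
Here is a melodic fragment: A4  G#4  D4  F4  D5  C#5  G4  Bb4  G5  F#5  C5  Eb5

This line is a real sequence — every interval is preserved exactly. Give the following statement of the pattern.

C6 B5 F5 Ab5

The 4-note cells begin on A4, D5, G5 — each up a 4th from the last.
From C6 the exact shape gives C6 B5 F5 Ab5.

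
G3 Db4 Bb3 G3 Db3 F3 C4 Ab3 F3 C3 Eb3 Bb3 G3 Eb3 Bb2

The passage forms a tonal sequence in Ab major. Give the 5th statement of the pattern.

With a 5-note motive the entries are G3, F3, Eb3, each down a 2nd from the previous.
Continuing the starts: Db3 → C3.
From C3 the diatonic shape gives C3 G3 Eb3 C3 G2.

C3 G3 Eb3 C3 G2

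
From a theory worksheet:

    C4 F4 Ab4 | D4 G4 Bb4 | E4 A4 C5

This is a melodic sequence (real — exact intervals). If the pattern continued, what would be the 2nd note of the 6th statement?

Grouping in 3s, the 2nd note of each cell is F4, G4, A4.
Carrying that up a 2nd forward: B4 → C#5 → D#5.

D#5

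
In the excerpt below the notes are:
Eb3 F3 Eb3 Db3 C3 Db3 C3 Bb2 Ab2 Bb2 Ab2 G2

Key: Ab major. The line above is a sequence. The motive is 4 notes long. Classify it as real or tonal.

tonal

Every note is diatonic to Ab major.
Cell 1 has +2 semitones from note 1 to 2, but cell 2 has +1 — the interval quality changes while the contour stays the same, which is the hallmark of a tonal sequence.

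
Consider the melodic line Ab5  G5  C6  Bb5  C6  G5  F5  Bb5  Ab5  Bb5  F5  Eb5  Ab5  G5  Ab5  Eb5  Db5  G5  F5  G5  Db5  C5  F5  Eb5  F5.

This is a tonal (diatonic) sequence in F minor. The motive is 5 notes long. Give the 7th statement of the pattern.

Bb4 Ab4 Db5 C5 Db5

With a 5-note motive the entries are Ab5, G5, F5, Eb5, Db5, each down a 2nd from the previous.
Continuing the starts: C5 → Bb4.
Statement 7 starts on Bb4 and keeps the same diatonic contour: Bb4 Ab4 Db5 C5 Db5.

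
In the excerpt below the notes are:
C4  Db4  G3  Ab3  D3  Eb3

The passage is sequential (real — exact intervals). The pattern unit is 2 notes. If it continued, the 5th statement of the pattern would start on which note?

Taking 2-note groups, the heads are C4, G3, D3: the pattern moves down a 4th.
Extending the heads down a 4th: A2 → E2.

E2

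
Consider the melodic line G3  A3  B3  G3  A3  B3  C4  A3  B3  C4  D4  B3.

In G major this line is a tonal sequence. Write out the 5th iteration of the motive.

D4 E4 F#4 D4

With a 4-note motive the entries are G3, A3, B3, each up a 2nd from the previous.
Extending up a 2nd: C4 → D4.
Statement 5 starts on D4 and keeps the same diatonic contour: D4 E4 F#4 D4.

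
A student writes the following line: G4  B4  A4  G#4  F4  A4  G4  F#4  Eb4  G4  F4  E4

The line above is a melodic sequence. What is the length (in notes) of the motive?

There are 12 notes; a 4-note unit gives 3 cells:
G4 B4 A4 G#4 | F4 A4 G4 F#4 | Eb4 G4 F4 E4
That's a consistent down a 2nd shift per cell, and no other grouping gives one.

4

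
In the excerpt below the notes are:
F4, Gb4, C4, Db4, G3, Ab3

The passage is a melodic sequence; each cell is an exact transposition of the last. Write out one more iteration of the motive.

With a 2-note motive the entries are F4, C4, G3, each down a 4th from the previous.
So cell 4 is D3 Eb3.

D3 Eb3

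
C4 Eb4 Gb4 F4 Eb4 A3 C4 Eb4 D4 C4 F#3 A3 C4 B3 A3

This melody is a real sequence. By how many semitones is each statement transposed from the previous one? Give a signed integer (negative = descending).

-3

Unit = 5 notes; the statements start on C4, A3, F#3, moving down a 3rd each time.
C4→A3 is 57 − 60 = -3 semitones.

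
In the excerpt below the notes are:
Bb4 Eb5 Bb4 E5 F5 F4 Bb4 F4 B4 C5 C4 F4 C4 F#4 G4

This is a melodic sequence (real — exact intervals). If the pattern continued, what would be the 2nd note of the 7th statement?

The unit is 5 notes. Position-2 pitches of the 3 shown cells: Eb5, Bb4, F4.
Extending down a 4th: C4 → G3 → D3 → A2.

A2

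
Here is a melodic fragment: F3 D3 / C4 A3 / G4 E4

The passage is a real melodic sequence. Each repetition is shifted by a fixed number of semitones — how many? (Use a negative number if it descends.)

The 2-note cells begin on F3, C4, G4 — each up a 5th from the last.
F3 to C4 spans +7 semitones.

7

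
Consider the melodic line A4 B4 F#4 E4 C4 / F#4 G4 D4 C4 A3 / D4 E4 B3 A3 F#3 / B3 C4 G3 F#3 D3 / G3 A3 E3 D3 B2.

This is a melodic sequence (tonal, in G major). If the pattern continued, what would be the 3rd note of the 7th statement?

Grouping in 5s, the 3rd note of each cell is F#4, D4, B3, G3, E3.
Carrying that down a 3rd forward: C3 → A2.

A2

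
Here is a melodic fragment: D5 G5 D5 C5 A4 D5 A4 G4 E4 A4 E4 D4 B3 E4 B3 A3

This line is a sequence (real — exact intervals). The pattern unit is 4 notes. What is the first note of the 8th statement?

Unit = 4 notes; the statements start on D5, A4, E4, B3, moving down a 4th each time.
Continuing: F#3 → C#3 → G#2 → D#2. Statement 8 starts on D#2.

D#2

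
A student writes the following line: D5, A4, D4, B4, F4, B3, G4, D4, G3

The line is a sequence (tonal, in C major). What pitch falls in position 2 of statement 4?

B3

Grouping in 3s, the 2nd note of each cell is A4, F4, D4.
One more down a 3rd gives B3.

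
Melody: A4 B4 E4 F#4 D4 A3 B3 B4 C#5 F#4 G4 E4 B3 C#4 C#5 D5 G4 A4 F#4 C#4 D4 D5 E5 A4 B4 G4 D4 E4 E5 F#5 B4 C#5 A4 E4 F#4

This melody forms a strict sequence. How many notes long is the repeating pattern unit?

7

35 notes total. Splitting into 5 groups of 7:
A4 B4 E4 F#4 D4 A3 B3 | B4 C#5 F#4 G4 E4 B3 C#4 | C#5 D5 G4 A4 F#4 C#4 D4 | D5 E5 A4 B4 G4 D4 E4 | E5 F#5 B4 C#5 A4 E4 F#4
Every group is a transposition up a 2nd of the one before; no shorter unit works.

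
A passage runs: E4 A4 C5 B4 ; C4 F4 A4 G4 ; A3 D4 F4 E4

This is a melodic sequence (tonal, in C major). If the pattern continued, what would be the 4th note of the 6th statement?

F3

Grouping in 4s, the 4th note of each cell is B4, G4, E4.
Each moves down a 3rd. Continuing: C4 → A3 → F3.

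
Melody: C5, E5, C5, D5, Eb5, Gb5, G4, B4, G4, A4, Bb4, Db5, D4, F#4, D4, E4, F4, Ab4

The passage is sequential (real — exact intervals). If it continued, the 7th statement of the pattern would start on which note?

The 6-note cells begin on C5, G4, D4 — each down a 4th from the last.
Continuing: A3 → E3 → B2 → F#2. Statement 7 starts on F#2.

F#2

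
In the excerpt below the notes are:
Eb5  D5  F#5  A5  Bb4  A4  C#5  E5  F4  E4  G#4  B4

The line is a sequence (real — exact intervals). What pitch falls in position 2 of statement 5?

The unit is 4 notes. Position-2 pitches of the 3 shown cells: D5, A4, E4.
Carrying that down a 4th forward: B3 → F#3.

F#3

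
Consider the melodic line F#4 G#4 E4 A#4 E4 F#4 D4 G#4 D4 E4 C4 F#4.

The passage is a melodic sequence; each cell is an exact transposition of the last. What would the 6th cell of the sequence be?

Taking 4-note groups, the heads are F#4, E4, D4: the pattern moves down a 2nd.
Extending down a 2nd: C4 → Bb3 → Ab3.
So cell 6 is Ab3 Bb3 Gb3 C4.

Ab3 Bb3 Gb3 C4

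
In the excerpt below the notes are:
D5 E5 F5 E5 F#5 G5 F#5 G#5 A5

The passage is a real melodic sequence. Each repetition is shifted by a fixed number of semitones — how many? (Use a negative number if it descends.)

Unit = 3 notes; the statements start on D5, E5, F#5, moving up a 2nd each time.
Counting half-steps from D5 to E5: 2.

2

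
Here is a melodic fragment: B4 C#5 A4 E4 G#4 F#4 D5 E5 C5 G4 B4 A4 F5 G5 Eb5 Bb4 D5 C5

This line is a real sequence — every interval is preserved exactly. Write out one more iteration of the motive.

Ab5 Bb5 Gb5 Db5 F5 Eb5

Taking 6-note groups, the heads are B4, D5, F5: the pattern moves up a 3rd.
From Ab5 the exact shape gives Ab5 Bb5 Gb5 Db5 F5 Eb5.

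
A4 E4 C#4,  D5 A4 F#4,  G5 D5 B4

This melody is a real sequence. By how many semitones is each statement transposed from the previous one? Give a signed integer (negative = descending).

5

With a 3-note motive the entries are A4, D5, G5, each up a 4th from the previous.
Counting half-steps from A4 to D5: 5.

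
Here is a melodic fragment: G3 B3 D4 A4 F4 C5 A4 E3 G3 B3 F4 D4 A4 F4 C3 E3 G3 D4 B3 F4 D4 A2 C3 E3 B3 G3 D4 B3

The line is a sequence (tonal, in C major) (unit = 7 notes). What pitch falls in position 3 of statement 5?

C3

The unit is 7 notes. Position-3 pitches of the 4 shown cells: D4, B3, G3, E3.
One more down a 3rd gives C3.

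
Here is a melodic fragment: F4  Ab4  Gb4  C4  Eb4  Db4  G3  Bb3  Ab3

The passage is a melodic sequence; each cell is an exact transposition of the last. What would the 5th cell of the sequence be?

The 3-note cells begin on F4, C4, G3 — each down a 4th from the last.
Carrying on: D3 → A2.
Statement 5 starts on A2 and keeps the same exact contour: A2 C3 Bb2.

A2 C3 Bb2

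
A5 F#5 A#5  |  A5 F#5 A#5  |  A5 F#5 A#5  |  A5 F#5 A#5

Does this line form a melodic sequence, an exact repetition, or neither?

repetition

Each 3-note cell is identical (A5 F#5 A#5), restated at the same pitch.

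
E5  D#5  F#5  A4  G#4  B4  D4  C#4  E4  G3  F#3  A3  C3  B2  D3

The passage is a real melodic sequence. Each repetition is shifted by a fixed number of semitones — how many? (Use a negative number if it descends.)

Taking 3-note groups, the heads are E5, A4, D4, G3, C3: the pattern moves down a 5th.
Counting half-steps from E5 to A4: -7.

-7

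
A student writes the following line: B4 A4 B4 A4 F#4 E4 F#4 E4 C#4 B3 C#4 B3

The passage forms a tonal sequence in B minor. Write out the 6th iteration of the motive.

The 4-note cells begin on B4, F#4, C#4 — each down a 4th from the last.
Continuing the starts: G3 → D3 → A2.
Statement 6 starts on A2 and keeps the same diatonic contour: A2 G2 A2 G2.

A2 G2 A2 G2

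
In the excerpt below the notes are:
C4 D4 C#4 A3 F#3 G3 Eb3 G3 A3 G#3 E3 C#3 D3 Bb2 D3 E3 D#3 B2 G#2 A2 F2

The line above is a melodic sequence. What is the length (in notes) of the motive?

Try groups of 7 (3 cells in 21 notes):
C4 D4 C#4 A3 F#3 G3 Eb3 | G3 A3 G#3 E3 C#3 D3 Bb2 | D3 E3 D#3 B2 G#2 A2 F2
That's a consistent down a 4th shift per cell, and no other grouping gives one.

7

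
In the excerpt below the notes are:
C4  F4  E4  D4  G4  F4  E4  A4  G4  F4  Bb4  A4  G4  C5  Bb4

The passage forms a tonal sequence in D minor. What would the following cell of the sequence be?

Taking 3-note groups, the heads are C4, D4, E4, F4, G4: the pattern moves up a 2nd.
So cell 6 is A4 D5 C5.

A4 D5 C5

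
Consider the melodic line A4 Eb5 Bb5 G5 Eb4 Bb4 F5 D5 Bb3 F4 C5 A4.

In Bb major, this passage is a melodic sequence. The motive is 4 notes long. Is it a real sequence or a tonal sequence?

Every note is diatonic to Bb major.
Cell 1 has +6 semitones from note 1 to 2, but cell 2 has +7 — the interval quality changes while the contour stays the same, which is the hallmark of a tonal sequence.

tonal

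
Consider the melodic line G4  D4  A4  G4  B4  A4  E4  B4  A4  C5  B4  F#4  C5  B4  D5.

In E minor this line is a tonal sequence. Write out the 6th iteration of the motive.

Unit = 5 notes; the statements start on G4, A4, B4, moving up a 2nd each time.
Continuing the starts: C5 → D5 → E5.
So cell 6 is E5 B4 F#5 E5 G5.

E5 B4 F#5 E5 G5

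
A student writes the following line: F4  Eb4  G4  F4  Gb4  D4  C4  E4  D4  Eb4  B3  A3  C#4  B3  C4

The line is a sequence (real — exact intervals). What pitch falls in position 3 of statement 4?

The unit is 5 notes. Position-3 pitches of the 3 shown cells: G4, E4, C#4.
From C#4, down a 3rd gives A#3.

A#3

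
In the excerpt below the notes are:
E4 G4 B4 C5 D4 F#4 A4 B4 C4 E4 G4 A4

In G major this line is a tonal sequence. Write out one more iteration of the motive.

B3 D4 F#4 G4

Unit = 4 notes; the statements start on E4, D4, C4, moving down a 2nd each time.
Statement 4 starts on B3 and keeps the same diatonic contour: B3 D4 F#4 G4.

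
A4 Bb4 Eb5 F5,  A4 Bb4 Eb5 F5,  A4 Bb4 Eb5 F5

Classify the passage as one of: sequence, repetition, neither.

Each 4-note cell is identical (A4 Bb4 Eb5 F5), restated at the same pitch.

repetition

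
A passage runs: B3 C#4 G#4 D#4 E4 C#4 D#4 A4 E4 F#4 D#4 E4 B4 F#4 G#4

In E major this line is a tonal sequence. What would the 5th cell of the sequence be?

With a 5-note motive the entries are B3, C#4, D#4, each up a 2nd from the previous.
Continuing the starts: E4 → F#4.
So cell 5 is F#4 G#4 D#5 A4 B4.

F#4 G#4 D#5 A4 B4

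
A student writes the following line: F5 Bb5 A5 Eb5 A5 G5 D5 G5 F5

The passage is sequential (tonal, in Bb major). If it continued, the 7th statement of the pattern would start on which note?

Unit = 3 notes; the statements start on F5, Eb5, D5, moving down a 2nd each time.
Continuing: C5 → Bb4 → A4 → G4. Statement 7 starts on G4.

G4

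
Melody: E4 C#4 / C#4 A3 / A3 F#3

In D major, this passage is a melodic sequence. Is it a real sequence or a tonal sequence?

Every note is diatonic to D major.
Cell 1 has -3 semitones from note 1 to 2, but cell 2 has -4 — the interval quality changes while the contour stays the same, which is the hallmark of a tonal sequence.

tonal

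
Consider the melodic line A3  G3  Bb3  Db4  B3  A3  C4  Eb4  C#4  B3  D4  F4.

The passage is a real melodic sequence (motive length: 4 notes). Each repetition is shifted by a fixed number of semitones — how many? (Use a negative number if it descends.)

Taking 4-note groups, the heads are A3, B3, C#4: the pattern moves up a 2nd.
A3→B3 is 59 − 57 = 2 semitones.

2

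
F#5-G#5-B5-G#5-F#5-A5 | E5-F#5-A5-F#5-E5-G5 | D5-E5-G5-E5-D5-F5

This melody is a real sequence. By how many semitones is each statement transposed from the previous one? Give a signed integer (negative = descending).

-2

Unit = 6 notes; the statements start on F#5, E5, D5, moving down a 2nd each time.
Counting half-steps from F#5 to E5: -2.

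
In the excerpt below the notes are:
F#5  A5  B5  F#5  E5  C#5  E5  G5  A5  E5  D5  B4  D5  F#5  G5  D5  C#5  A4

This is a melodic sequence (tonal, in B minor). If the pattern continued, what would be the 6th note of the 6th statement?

E4

The unit is 6 notes. Position-6 pitches of the 3 shown cells: C#5, B4, A4.
Extending down a 2nd: G4 → F#4 → E4.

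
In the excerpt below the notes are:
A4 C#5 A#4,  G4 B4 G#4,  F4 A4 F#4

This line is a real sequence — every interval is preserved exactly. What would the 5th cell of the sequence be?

With a 3-note motive the entries are A4, G4, F4, each down a 2nd from the previous.
Continuing the starts: Eb4 → Db4.
From Db4 the exact shape gives Db4 F4 D4.

Db4 F4 D4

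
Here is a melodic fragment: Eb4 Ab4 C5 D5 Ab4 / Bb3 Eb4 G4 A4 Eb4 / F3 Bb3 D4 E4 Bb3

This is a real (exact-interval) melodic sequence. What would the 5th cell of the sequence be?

G2 C3 E3 F#3 C3

Unit = 5 notes; the statements start on Eb4, Bb3, F3, moving down a 4th each time.
Extending down a 4th: C3 → G2.
Statement 5 starts on G2 and keeps the same exact contour: G2 C3 E3 F#3 C3.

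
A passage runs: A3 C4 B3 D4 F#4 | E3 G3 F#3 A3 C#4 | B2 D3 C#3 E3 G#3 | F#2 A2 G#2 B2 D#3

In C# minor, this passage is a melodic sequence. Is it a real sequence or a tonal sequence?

real

Each cell has the same semitone pattern (3, -1, 3, 4) — intervals are preserved exactly.
And C4 lies outside C# minor, so the sequence is real rather than tonal.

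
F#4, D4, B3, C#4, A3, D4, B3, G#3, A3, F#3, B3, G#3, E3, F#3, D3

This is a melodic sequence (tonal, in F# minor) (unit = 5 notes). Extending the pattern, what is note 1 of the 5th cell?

E3

The unit is 5 notes. Position-1 pitches of the 3 shown cells: F#4, D4, B3.
Each moves down a 3rd. Continuing: G#3 → E3.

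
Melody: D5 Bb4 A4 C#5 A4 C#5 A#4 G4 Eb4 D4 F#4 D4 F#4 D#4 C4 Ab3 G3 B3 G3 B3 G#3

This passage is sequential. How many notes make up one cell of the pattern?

7

Try groups of 7 (3 cells in 21 notes):
D5 Bb4 A4 C#5 A4 C#5 A#4 | G4 Eb4 D4 F#4 D4 F#4 D#4 | C4 Ab3 G3 B3 G3 B3 G#3
Every group is a transposition down a 5th of the one before; no shorter unit works.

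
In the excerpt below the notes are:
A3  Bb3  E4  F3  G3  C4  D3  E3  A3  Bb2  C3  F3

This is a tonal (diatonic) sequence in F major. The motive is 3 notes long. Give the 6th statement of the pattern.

E2 F2 Bb2

Taking 3-note groups, the heads are A3, F3, D3, Bb2: the pattern moves down a 3rd.
Carrying on: G2 → E2.
From E2 the diatonic shape gives E2 F2 Bb2.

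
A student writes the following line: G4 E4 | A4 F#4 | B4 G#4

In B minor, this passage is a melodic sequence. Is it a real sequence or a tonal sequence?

Each cell has the same semitone pattern (-3,) — intervals are preserved exactly.
And G#4 lies outside B minor, so the sequence is real rather than tonal.

real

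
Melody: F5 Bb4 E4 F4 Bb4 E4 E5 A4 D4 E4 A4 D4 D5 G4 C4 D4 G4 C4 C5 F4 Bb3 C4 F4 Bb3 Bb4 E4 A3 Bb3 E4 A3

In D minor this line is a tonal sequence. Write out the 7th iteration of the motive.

G4 C4 F3 G3 C4 F3

The 6-note cells begin on F5, E5, D5, C5, Bb4 — each down a 2nd from the last.
Continuing the starts: A4 → G4.
So cell 7 is G4 C4 F3 G3 C4 F3.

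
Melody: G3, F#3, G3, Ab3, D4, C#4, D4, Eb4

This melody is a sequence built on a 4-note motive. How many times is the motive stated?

2

8 notes in groups of 4 gives 8/4 = 2 statements.
Starts: G3, D4 — each up a 5th.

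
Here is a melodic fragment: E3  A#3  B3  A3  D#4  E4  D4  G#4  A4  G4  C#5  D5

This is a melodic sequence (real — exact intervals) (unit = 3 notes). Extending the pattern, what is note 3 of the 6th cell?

C6

With 3-note cells, note 3 of each statement runs B3, E4, A4, D5.
Each moves up a 4th. Continuing: G5 → C6.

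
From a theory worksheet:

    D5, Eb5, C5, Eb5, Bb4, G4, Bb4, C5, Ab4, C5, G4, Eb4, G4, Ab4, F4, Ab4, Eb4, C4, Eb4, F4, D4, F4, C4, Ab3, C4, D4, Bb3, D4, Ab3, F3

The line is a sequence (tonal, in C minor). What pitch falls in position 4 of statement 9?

C3

With 6-note cells, note 4 of each statement runs Eb5, C5, Ab4, F4, D4.
Each moves down a 3rd. Continuing: Bb3 → G3 → Eb3 → C3.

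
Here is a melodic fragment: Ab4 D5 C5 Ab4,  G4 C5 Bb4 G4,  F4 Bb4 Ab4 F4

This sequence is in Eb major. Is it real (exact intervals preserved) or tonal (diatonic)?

tonal

Every note is diatonic to Eb major.
Cell 1 has +6 semitones from note 1 to 2, but cell 2 has +5 — the interval quality changes while the contour stays the same, which is the hallmark of a tonal sequence.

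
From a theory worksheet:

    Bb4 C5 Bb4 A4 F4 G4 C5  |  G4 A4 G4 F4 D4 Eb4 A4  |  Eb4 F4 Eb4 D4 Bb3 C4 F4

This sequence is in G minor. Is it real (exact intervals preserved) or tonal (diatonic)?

Every note is diatonic to G minor.
Cell 1 has -1 semitones from note 3 to 4, but cell 2 has -2 — the interval quality changes while the contour stays the same, which is the hallmark of a tonal sequence.

tonal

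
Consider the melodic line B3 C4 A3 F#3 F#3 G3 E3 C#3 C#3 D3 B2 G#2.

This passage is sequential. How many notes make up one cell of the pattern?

Try groups of 4 (3 cells in 12 notes):
B3 C4 A3 F#3 | F#3 G3 E3 C#3 | C#3 D3 B2 G#2
That's a consistent down a 4th shift per cell, and no other grouping gives one.

4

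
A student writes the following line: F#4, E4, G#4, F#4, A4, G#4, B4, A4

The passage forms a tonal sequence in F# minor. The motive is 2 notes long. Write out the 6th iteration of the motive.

Unit = 2 notes; the statements start on F#4, G#4, A4, B4, moving up a 2nd each time.
Continuing the starts: C#5 → D5.
From D5 the diatonic shape gives D5 C#5.

D5 C#5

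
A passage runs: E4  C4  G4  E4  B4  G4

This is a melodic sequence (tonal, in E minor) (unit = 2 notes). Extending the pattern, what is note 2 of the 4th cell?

B4

The unit is 2 notes. Position-2 pitches of the 3 shown cells: C4, E4, G4.
Each moves up a 3rd; the next is B4.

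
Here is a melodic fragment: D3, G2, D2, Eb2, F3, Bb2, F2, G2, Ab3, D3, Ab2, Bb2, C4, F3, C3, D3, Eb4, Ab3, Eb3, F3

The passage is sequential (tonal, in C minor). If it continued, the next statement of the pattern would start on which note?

Unit = 4 notes; the statements start on D3, F3, Ab3, C4, Eb4, moving up a 3rd each time.
One more step up a 3rd gives G4.

G4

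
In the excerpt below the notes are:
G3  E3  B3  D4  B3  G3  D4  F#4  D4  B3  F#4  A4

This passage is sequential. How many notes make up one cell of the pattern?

4

There are 12 notes; a 4-note unit gives 3 cells:
G3 E3 B3 D4 | B3 G3 D4 F#4 | D4 B3 F#4 A4
That's a consistent up a 3rd shift per cell, and no other grouping gives one.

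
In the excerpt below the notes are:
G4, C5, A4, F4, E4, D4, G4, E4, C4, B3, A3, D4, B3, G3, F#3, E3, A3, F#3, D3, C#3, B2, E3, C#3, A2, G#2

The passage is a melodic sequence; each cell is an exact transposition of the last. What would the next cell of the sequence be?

Unit = 5 notes; the statements start on G4, D4, A3, E3, B2, moving down a 4th each time.
Statement 6 starts on F#2 and keeps the same exact contour: F#2 B2 G#2 E2 D#2.

F#2 B2 G#2 E2 D#2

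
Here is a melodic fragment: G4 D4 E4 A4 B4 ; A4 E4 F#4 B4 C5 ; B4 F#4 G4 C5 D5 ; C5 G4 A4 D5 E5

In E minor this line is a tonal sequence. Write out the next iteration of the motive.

Taking 5-note groups, the heads are G4, A4, B4, C5: the pattern moves up a 2nd.
So cell 5 is D5 A4 B4 E5 F#5.

D5 A4 B4 E5 F#5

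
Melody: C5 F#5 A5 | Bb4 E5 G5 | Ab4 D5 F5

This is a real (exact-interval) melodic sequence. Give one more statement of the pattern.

Gb4 C5 Eb5

The 3-note cells begin on C5, Bb4, Ab4 — each down a 2nd from the last.
Statement 4 starts on Gb4 and keeps the same exact contour: Gb4 C5 Eb5.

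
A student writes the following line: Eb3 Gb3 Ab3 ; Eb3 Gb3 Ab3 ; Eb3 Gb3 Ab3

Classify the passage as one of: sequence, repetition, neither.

repetition

Each 3-note cell is identical (Eb3 Gb3 Ab3), restated at the same pitch.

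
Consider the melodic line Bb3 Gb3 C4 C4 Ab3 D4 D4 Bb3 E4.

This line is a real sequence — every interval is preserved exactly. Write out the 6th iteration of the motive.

G#4 E4 A#4

The 3-note cells begin on Bb3, C4, D4 — each up a 2nd from the last.
Extending up a 2nd: E4 → F#4 → G#4.
From G#4 the exact shape gives G#4 E4 A#4.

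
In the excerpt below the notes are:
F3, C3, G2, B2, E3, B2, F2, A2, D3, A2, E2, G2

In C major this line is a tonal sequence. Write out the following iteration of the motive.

Taking 4-note groups, the heads are F3, E3, D3: the pattern moves down a 2nd.
From C3 the diatonic shape gives C3 G2 D2 F2.

C3 G2 D2 F2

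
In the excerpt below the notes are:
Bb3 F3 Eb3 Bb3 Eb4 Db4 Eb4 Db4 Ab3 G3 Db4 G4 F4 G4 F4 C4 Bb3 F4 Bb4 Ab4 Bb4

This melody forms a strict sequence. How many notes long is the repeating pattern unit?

21 notes total. Splitting into 3 groups of 7:
Bb3 F3 Eb3 Bb3 Eb4 Db4 Eb4 | Db4 Ab3 G3 Db4 G4 F4 G4 | F4 C4 Bb3 F4 Bb4 Ab4 Bb4
Each cell is the previous one up a 3rd — so the unit is 7 notes.

7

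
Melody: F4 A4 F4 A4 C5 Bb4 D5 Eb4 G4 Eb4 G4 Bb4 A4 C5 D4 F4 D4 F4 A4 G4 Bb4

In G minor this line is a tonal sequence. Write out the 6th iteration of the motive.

A3 C4 A3 C4 Eb4 D4 F4

With a 7-note motive the entries are F4, Eb4, D4, each down a 2nd from the previous.
Carrying on: C4 → Bb3 → A3.
So cell 6 is A3 C4 A3 C4 Eb4 D4 F4.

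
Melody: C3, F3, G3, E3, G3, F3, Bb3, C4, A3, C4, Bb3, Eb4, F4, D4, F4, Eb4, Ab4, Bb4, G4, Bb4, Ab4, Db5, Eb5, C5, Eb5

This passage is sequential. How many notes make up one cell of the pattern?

5

Try groups of 5 (5 cells in 25 notes):
C3 F3 G3 E3 G3 | F3 Bb3 C4 A3 C4 | Bb3 Eb4 F4 D4 F4 | Eb4 Ab4 Bb4 G4 Bb4 | Ab4 Db5 Eb5 C5 Eb5
Each cell is the previous one up a 4th — so the unit is 5 notes.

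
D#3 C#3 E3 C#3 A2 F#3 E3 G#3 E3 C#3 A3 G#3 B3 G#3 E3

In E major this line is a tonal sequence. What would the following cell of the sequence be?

With a 5-note motive the entries are D#3, F#3, A3, each up a 3rd from the previous.
Statement 4 starts on C#4 and keeps the same diatonic contour: C#4 B3 D#4 B3 G#3.

C#4 B3 D#4 B3 G#3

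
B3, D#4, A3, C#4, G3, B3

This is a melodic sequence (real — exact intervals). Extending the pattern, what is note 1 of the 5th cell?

Eb3

Grouping in 2s, the 1st note of each cell is B3, A3, G3.
Carrying that down a 2nd forward: F3 → Eb3.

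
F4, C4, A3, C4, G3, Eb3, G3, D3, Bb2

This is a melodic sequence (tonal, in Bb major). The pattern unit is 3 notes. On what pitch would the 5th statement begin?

A2

Unit = 3 notes; the statements start on F4, C4, G3, moving down a 4th each time.
Continuing: D3 → A2. Statement 5 starts on A2.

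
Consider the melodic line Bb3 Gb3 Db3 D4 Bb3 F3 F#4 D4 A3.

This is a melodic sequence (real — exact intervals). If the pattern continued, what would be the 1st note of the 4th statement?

With 3-note cells, note 1 of each statement runs Bb3, D4, F#4.
Each moves up a 3rd; the next is A#4.

A#4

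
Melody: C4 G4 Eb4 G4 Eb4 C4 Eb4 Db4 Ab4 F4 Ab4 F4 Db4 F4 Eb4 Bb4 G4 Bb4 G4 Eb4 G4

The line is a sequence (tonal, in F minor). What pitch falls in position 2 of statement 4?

C5

The unit is 7 notes. Position-2 pitches of the 3 shown cells: G4, Ab4, Bb4.
One more up a 2nd gives C5.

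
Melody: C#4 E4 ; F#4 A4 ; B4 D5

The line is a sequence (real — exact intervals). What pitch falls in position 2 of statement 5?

C6

The unit is 2 notes. Position-2 pitches of the 3 shown cells: E4, A4, D5.
Extending up a 4th: G5 → C6.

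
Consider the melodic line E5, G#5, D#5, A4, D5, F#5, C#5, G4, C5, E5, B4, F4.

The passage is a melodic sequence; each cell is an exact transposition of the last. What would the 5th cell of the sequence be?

The 4-note cells begin on E5, D5, C5 — each down a 2nd from the last.
Extending down a 2nd: Bb4 → Ab4.
From Ab4 the exact shape gives Ab4 C5 G4 Db4.

Ab4 C5 G4 Db4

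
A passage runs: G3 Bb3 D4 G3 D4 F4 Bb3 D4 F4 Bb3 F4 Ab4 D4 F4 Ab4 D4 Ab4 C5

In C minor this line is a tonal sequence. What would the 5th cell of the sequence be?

Taking 6-note groups, the heads are G3, Bb3, D4: the pattern moves up a 3rd.
Carrying on: F4 → Ab4.
Statement 5 starts on Ab4 and keeps the same diatonic contour: Ab4 C5 Eb5 Ab4 Eb5 G5.

Ab4 C5 Eb5 Ab4 Eb5 G5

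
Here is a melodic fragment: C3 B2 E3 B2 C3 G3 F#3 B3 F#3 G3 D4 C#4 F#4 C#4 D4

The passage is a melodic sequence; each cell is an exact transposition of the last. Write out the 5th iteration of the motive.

E5 D#5 G#5 D#5 E5

Unit = 5 notes; the statements start on C3, G3, D4, moving up a 5th each time.
Carrying on: A4 → E5.
Statement 5 starts on E5 and keeps the same exact contour: E5 D#5 G#5 D#5 E5.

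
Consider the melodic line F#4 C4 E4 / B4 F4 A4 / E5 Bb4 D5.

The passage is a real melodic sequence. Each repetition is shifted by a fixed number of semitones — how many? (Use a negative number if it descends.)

With a 3-note motive the entries are F#4, B4, E5, each up a 4th from the previous.
F#4 to B4 spans +5 semitones.

5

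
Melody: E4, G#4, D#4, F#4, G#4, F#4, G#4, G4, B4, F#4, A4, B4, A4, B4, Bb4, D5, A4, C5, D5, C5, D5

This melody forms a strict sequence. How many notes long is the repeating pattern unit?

7

There are 21 notes; a 7-note unit gives 3 cells:
E4 G#4 D#4 F#4 G#4 F#4 G#4 | G4 B4 F#4 A4 B4 A4 B4 | Bb4 D5 A4 C5 D5 C5 D5
Every group is a transposition up a 3rd of the one before; no shorter unit works.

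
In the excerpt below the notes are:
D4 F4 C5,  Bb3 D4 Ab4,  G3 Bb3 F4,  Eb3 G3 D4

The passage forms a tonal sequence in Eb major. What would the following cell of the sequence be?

C3 Eb3 Bb3

With a 3-note motive the entries are D4, Bb3, G3, Eb3, each down a 3rd from the previous.
From C3 the diatonic shape gives C3 Eb3 Bb3.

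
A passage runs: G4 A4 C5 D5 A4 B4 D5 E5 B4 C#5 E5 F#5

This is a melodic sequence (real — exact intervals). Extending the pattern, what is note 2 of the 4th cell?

With 4-note cells, note 2 of each statement runs A4, B4, C#5.
One more up a 2nd gives D#5.

D#5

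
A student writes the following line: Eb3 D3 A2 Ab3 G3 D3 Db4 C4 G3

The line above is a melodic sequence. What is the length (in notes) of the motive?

9 notes total. Splitting into 3 groups of 3:
Eb3 D3 A2 | Ab3 G3 D3 | Db4 C4 G3
That's a consistent up a 4th shift per cell, and no other grouping gives one.

3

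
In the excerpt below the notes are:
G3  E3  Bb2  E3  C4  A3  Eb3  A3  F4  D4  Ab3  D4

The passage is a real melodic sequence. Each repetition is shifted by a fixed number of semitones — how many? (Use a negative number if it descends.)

The 4-note cells begin on G3, C4, F4 — each up a 4th from the last.
G3 to C4 spans +5 semitones.

5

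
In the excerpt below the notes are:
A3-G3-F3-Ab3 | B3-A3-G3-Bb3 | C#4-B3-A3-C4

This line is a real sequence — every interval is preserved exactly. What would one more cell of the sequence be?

With a 4-note motive the entries are A3, B3, C#4, each up a 2nd from the previous.
Statement 4 starts on D#4 and keeps the same exact contour: D#4 C#4 B3 D4.

D#4 C#4 B3 D4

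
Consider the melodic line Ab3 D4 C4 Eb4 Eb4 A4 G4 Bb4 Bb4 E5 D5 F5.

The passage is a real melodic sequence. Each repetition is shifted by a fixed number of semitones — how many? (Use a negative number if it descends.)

7

The 4-note cells begin on Ab3, Eb4, Bb4 — each up a 5th from the last.
Counting half-steps from Ab3 to Eb4: 7.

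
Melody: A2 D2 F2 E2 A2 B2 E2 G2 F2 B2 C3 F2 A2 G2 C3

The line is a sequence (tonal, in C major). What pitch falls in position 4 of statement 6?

C3

The unit is 5 notes. Position-4 pitches of the 3 shown cells: E2, F2, G2.
Extending up a 2nd: A2 → B2 → C3.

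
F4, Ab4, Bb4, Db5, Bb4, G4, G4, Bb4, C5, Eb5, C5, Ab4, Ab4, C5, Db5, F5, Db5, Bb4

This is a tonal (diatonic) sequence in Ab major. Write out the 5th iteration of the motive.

Taking 6-note groups, the heads are F4, G4, Ab4: the pattern moves up a 2nd.
Carrying on: Bb4 → C5.
From C5 the diatonic shape gives C5 Eb5 F5 Ab5 F5 Db5.

C5 Eb5 F5 Ab5 F5 Db5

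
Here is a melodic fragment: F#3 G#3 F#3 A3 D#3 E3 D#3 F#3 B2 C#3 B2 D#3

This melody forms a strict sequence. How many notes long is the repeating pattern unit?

There are 12 notes; a 4-note unit gives 3 cells:
F#3 G#3 F#3 A3 | D#3 E3 D#3 F#3 | B2 C#3 B2 D#3
Each cell is the previous one down a 3rd — so the unit is 4 notes.

4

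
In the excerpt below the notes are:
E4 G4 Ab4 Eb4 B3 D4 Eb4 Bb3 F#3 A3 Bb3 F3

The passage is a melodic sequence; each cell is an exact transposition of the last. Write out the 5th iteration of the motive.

The 4-note cells begin on E4, B3, F#3 — each down a 4th from the last.
Continuing the starts: C#3 → G#2.
Statement 5 starts on G#2 and keeps the same exact contour: G#2 B2 C3 G2.

G#2 B2 C3 G2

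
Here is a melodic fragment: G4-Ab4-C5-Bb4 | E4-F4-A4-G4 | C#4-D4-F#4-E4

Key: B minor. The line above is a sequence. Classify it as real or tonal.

Each cell has the same semitone pattern (1, 4, -2) — intervals are preserved exactly.
And Ab4 lies outside B minor, so the sequence is real rather than tonal.

real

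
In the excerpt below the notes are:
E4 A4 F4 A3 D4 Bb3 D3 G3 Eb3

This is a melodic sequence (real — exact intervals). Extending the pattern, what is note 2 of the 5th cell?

F2

With 3-note cells, note 2 of each statement runs A4, D4, G3.
Extending down a 5th: C3 → F2.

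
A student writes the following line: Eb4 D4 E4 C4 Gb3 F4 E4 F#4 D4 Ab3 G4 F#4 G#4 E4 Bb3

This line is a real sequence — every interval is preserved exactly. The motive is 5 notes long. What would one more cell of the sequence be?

A4 G#4 A#4 F#4 C4

Taking 5-note groups, the heads are Eb4, F4, G4: the pattern moves up a 2nd.
From A4 the exact shape gives A4 G#4 A#4 F#4 C4.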